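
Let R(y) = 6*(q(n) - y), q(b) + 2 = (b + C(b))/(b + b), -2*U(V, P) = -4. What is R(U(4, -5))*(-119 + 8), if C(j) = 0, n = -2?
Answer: 2331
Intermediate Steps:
U(V, P) = 2 (U(V, P) = -1/2*(-4) = 2)
q(b) = -3/2 (q(b) = -2 + (b + 0)/(b + b) = -2 + b/((2*b)) = -2 + b*(1/(2*b)) = -2 + 1/2 = -3/2)
R(y) = -9 - 6*y (R(y) = 6*(-3/2 - y) = -9 - 6*y)
R(U(4, -5))*(-119 + 8) = (-9 - 6*2)*(-119 + 8) = (-9 - 12)*(-111) = -21*(-111) = 2331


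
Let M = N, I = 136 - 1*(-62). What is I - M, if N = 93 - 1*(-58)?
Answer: 47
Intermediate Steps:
I = 198 (I = 136 + 62 = 198)
N = 151 (N = 93 + 58 = 151)
M = 151
I - M = 198 - 1*151 = 198 - 151 = 47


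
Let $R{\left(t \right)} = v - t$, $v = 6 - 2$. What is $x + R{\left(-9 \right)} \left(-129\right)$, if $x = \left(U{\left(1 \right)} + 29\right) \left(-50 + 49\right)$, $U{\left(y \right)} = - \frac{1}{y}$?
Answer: $-1705$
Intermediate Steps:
$v = 4$ ($v = 6 - 2 = 4$)
$R{\left(t \right)} = 4 - t$
$x = -28$ ($x = \left(- 1^{-1} + 29\right) \left(-50 + 49\right) = \left(\left(-1\right) 1 + 29\right) \left(-1\right) = \left(-1 + 29\right) \left(-1\right) = 28 \left(-1\right) = -28$)
$x + R{\left(-9 \right)} \left(-129\right) = -28 + \left(4 - -9\right) \left(-129\right) = -28 + \left(4 + 9\right) \left(-129\right) = -28 + 13 \left(-129\right) = -28 - 1677 = -1705$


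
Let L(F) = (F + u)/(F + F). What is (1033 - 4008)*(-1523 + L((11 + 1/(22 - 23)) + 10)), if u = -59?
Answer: 36270605/8 ≈ 4.5338e+6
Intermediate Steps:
L(F) = (-59 + F)/(2*F) (L(F) = (F - 59)/(F + F) = (-59 + F)/((2*F)) = (-59 + F)*(1/(2*F)) = (-59 + F)/(2*F))
(1033 - 4008)*(-1523 + L((11 + 1/(22 - 23)) + 10)) = (1033 - 4008)*(-1523 + (-59 + ((11 + 1/(22 - 23)) + 10))/(2*((11 + 1/(22 - 23)) + 10))) = -2975*(-1523 + (-59 + ((11 + 1/(-1)) + 10))/(2*((11 + 1/(-1)) + 10))) = -2975*(-1523 + (-59 + ((11 - 1) + 10))/(2*((11 - 1) + 10))) = -2975*(-1523 + (-59 + (10 + 10))/(2*(10 + 10))) = -2975*(-1523 + (½)*(-59 + 20)/20) = -2975*(-1523 + (½)*(1/20)*(-39)) = -2975*(-1523 - 39/40) = -2975*(-60959/40) = 36270605/8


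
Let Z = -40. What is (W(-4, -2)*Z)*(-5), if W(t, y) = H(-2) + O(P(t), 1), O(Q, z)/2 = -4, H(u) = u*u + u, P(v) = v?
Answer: -1200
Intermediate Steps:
H(u) = u + u**2 (H(u) = u**2 + u = u + u**2)
O(Q, z) = -8 (O(Q, z) = 2*(-4) = -8)
W(t, y) = -6 (W(t, y) = -2*(1 - 2) - 8 = -2*(-1) - 8 = 2 - 8 = -6)
(W(-4, -2)*Z)*(-5) = -6*(-40)*(-5) = 240*(-5) = -1200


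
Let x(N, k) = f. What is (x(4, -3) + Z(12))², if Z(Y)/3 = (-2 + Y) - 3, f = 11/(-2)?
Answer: 961/4 ≈ 240.25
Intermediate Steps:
f = -11/2 (f = 11*(-½) = -11/2 ≈ -5.5000)
x(N, k) = -11/2
Z(Y) = -15 + 3*Y (Z(Y) = 3*((-2 + Y) - 3) = 3*(-5 + Y) = -15 + 3*Y)
(x(4, -3) + Z(12))² = (-11/2 + (-15 + 3*12))² = (-11/2 + (-15 + 36))² = (-11/2 + 21)² = (31/2)² = 961/4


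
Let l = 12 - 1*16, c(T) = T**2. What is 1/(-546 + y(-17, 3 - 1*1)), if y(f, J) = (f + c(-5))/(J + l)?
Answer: -1/550 ≈ -0.0018182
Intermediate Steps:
l = -4 (l = 12 - 16 = -4)
y(f, J) = (25 + f)/(-4 + J) (y(f, J) = (f + (-5)**2)/(J - 4) = (f + 25)/(-4 + J) = (25 + f)/(-4 + J))
1/(-546 + y(-17, 3 - 1*1)) = 1/(-546 + (25 - 17)/(-4 + (3 - 1*1))) = 1/(-546 + 8/(-4 + (3 - 1))) = 1/(-546 + 8/(-4 + 2)) = 1/(-546 + 8/(-2)) = 1/(-546 - 1/2*8) = 1/(-546 - 4) = 1/(-550) = -1/550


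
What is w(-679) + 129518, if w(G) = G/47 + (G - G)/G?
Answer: 6086667/47 ≈ 1.2950e+5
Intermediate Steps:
w(G) = G/47 (w(G) = G*(1/47) + 0/G = G/47 + 0 = G/47)
w(-679) + 129518 = (1/47)*(-679) + 129518 = -679/47 + 129518 = 6086667/47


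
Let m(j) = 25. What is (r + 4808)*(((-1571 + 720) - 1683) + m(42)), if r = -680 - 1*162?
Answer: -9950694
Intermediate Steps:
r = -842 (r = -680 - 162 = -842)
(r + 4808)*(((-1571 + 720) - 1683) + m(42)) = (-842 + 4808)*(((-1571 + 720) - 1683) + 25) = 3966*((-851 - 1683) + 25) = 3966*(-2534 + 25) = 3966*(-2509) = -9950694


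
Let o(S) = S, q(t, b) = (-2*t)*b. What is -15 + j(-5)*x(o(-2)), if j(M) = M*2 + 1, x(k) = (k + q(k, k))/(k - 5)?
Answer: -195/7 ≈ -27.857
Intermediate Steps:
q(t, b) = -2*b*t
x(k) = (k - 2*k²)/(-5 + k) (x(k) = (k - 2*k*k)/(k - 5) = (k - 2*k²)/(-5 + k))
j(M) = 1 + 2*M (j(M) = 2*M + 1 = 1 + 2*M)
-15 + j(-5)*x(o(-2)) = -15 + (1 + 2*(-5))*(-2*(1 - 2*(-2))/(-5 - 2)) = -15 + (1 - 10)*(-2*(1 + 4)/(-7)) = -15 - (-18)*(-1)*5/7 = -15 - 9*10/7 = -15 - 90/7 = -195/7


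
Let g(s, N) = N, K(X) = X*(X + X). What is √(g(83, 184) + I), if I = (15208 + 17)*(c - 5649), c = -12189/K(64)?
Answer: I*√1409490853994/128 ≈ 9275.2*I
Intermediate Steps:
K(X) = 2*X² (K(X) = X*(2*X) = 2*X²)
c = -12189/8192 (c = -12189/(2*64²) = -12189/(2*4096) = -12189/8192 ≈ -1.4879)
I = -704746934325/8192 (I = (15208 + 17)*(-12189/8192 - 5649) = 15225*(-46288797/8192) = -704746934325/8192 ≈ -8.6029e+7)
√(g(83, 184) + I) = √(184 - 704746934325/8192) = √(-704745426997/8192) = I*√1409490853994/128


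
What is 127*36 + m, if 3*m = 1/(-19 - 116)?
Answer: 1851659/405 ≈ 4572.0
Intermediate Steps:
m = -1/405 (m = 1/(3*(-19 - 116)) = (⅓)/(-135) = (⅓)*(-1/135) = -1/405 ≈ -0.0024691)
127*36 + m = 127*36 - 1/405 = 4572 - 1/405 = 1851659/405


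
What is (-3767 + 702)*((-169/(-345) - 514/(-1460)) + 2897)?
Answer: -89476114061/10074 ≈ -8.8819e+6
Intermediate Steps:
(-3767 + 702)*((-169/(-345) - 514/(-1460)) + 2897) = -3065*((-169*(-1/345) - 514*(-1/1460)) + 2897) = -3065*((169/345 + 257/730) + 2897) = -3065*(42407/50370 + 2897) = -3065*145964297/50370 = -89476114061/10074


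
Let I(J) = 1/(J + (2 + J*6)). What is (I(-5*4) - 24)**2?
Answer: 10975969/19044 ≈ 576.35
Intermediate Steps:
I(J) = 1/(2 + 7*J) (I(J) = 1/(J + (2 + 6*J)) = 1/(2 + 7*J))
(I(-5*4) - 24)**2 = (1/(2 + 7*(-5*4)) - 24)**2 = (1/(2 + 7*(-20)) - 24)**2 = (1/(2 - 140) - 24)**2 = (1/(-138) - 24)**2 = (-1/138 - 24)**2 = (-3313/138)**2 = 10975969/19044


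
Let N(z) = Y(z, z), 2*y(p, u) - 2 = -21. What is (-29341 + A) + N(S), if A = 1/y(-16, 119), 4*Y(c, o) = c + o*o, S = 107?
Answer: -502590/19 ≈ -26452.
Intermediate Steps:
y(p, u) = -19/2 (y(p, u) = 1 + (½)*(-21) = 1 - 21/2 = -19/2)
Y(c, o) = c/4 + o²/4 (Y(c, o) = (c + o*o)/4 = (c + o²)/4 = c/4 + o²/4)
N(z) = z/4 + z²/4
A = -2/19 (A = 1/(-19/2) = -2/19 ≈ -0.10526)
(-29341 + A) + N(S) = (-29341 - 2/19) + (¼)*107*(1 + 107) = -557481/19 + (¼)*107*108 = -557481/19 + 2889 = -502590/19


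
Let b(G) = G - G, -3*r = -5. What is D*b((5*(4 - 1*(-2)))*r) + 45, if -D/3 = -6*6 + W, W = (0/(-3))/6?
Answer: 45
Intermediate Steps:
r = 5/3 (r = -⅓*(-5) = 5/3 ≈ 1.6667)
b(G) = 0
W = 0 (W = (0*(-⅓))*(⅙) = 0*(⅙) = 0)
D = 108 (D = -3*(-6*6 + 0) = -3*(-36 + 0) = -3*(-36) = 108)
D*b((5*(4 - 1*(-2)))*r) + 45 = 108*0 + 45 = 0 + 45 = 45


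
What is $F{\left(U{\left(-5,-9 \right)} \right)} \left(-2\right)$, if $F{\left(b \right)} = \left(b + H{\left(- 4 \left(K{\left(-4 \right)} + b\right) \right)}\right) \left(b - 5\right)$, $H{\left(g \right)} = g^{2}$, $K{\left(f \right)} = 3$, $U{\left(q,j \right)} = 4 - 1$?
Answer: $2316$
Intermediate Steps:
$U{\left(q,j \right)} = 3$ ($U{\left(q,j \right)} = 4 - 1 = 3$)
$F{\left(b \right)} = \left(-5 + b\right) \left(b + \left(-12 - 4 b\right)^{2}\right)$ ($F{\left(b \right)} = \left(b + \left(- 4 \left(3 + b\right)\right)^{2}\right) \left(b - 5\right) = \left(b + \left(-12 - 4 b\right)^{2}\right) \left(-5 + b\right) = \left(-5 + b\right) \left(b + \left(-12 - 4 b\right)^{2}\right)$)
$F{\left(U{\left(-5,-9 \right)} \right)} \left(-2\right) = \left(-720 - 1023 + 16 \cdot 3^{3} + 17 \cdot 3^{2}\right) \left(-2\right) = \left(-720 - 1023 + 16 \cdot 27 + 17 \cdot 9\right) \left(-2\right) = \left(-720 - 1023 + 432 + 153\right) \left(-2\right) = \left(-1158\right) \left(-2\right) = 2316$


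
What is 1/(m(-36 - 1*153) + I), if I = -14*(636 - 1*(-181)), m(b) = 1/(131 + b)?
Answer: -58/663405 ≈ -8.7428e-5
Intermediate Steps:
I = -11438 (I = -14*(636 + 181) = -14*817 = -11438)
1/(m(-36 - 1*153) + I) = 1/(1/(131 + (-36 - 1*153)) - 11438) = 1/(1/(131 + (-36 - 153)) - 11438) = 1/(1/(131 - 189) - 11438) = 1/(1/(-58) - 11438) = 1/(-1/58 - 11438) = 1/(-663405/58) = -58/663405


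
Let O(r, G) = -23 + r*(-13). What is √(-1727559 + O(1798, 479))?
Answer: 2*I*√437739 ≈ 1323.2*I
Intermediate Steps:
O(r, G) = -23 - 13*r
√(-1727559 + O(1798, 479)) = √(-1727559 + (-23 - 13*1798)) = √(-1727559 + (-23 - 23374)) = √(-1727559 - 23397) = √(-1750956) = 2*I*√437739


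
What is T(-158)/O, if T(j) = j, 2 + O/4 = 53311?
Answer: -79/106618 ≈ -0.00074096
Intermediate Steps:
O = 213236 (O = -8 + 4*53311 = -8 + 213244 = 213236)
T(-158)/O = -158/213236 = -158*1/213236 = -79/106618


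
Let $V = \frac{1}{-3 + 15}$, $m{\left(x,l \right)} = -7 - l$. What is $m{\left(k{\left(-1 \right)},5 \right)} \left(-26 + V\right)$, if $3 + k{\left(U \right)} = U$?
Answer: $311$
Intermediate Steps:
$k{\left(U \right)} = -3 + U$
$V = \frac{1}{12} \approx 0.083333$
$m{\left(k{\left(-1 \right)},5 \right)} \left(-26 + V\right) = \left(-7 - 5\right) \left(-26 + \frac{1}{12}\right) = \left(-7 - 5\right) \left(- \frac{311}{12}\right) = \left(-12\right) \left(- \frac{311}{12}\right) = 311$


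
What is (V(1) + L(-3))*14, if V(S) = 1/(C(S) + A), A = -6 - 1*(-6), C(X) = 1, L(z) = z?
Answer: -28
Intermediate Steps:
A = 0 (A = -6 + 6 = 0)
V(S) = 1 (V(S) = 1/(1 + 0) = 1/1 = 1)
(V(1) + L(-3))*14 = (1 - 3)*14 = -2*14 = -28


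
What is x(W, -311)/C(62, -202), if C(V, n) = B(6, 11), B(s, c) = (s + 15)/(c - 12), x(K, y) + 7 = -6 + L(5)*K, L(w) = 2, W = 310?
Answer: -607/21 ≈ -28.905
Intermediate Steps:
x(K, y) = -13 + 2*K (x(K, y) = -7 + (-6 + 2*K) = -13 + 2*K)
B(s, c) = (15 + s)/(-12 + c)
C(V, n) = -21 (C(V, n) = (15 + 6)/(-12 + 11) = 21/(-1) = -1*21 = -21)
x(W, -311)/C(62, -202) = (-13 + 2*310)/(-21) = (-13 + 620)*(-1/21) = 607*(-1/21) = -607/21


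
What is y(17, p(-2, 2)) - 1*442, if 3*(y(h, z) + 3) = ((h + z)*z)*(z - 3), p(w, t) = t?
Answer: -1373/3 ≈ -457.67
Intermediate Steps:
y(h, z) = -3 + z*(-3 + z)*(h + z)/3 (y(h, z) = -3 + (((h + z)*z)*(z - 3))/3 = -3 + ((z*(h + z))*(-3 + z))/3 = -3 + (z*(-3 + z)*(h + z))/3 = -3 + z*(-3 + z)*(h + z)/3)
y(17, p(-2, 2)) - 1*442 = (-3 - 1*2**2 + (1/3)*2**3 - 1*17*2 + (1/3)*17*2**2) - 1*442 = (-3 - 1*4 + (1/3)*8 - 34 + (1/3)*17*4) - 442 = (-3 - 4 + 8/3 - 34 + 68/3) - 442 = -47/3 - 442 = -1373/3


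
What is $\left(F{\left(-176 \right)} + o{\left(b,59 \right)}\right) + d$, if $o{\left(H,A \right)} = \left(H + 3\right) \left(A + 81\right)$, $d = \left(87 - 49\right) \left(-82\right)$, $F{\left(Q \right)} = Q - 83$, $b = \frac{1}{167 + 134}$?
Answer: $- \frac{127045}{43} \approx -2954.5$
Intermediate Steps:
$b = \frac{1}{301} \approx 0.0033223$
$F{\left(Q \right)} = -83 + Q$
$d = -3116$ ($d = 38 \left(-82\right) = -3116$)
$o{\left(H,A \right)} = \left(3 + H\right) \left(81 + A\right)$
$\left(F{\left(-176 \right)} + o{\left(b,59 \right)}\right) + d = \left(\left(-83 - 176\right) + \left(243 + 3 \cdot 59 + 81 \cdot \frac{1}{301} + 59 \cdot \frac{1}{301}\right)\right) - 3116 = \left(-259 + \left(243 + 177 + \frac{81}{301} + \frac{59}{301}\right)\right) - 3116 = \left(-259 + \frac{18080}{43}\right) - 3116 = \frac{6943}{43} - 3116 = - \frac{127045}{43}$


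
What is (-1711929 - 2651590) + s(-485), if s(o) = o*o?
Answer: -4128294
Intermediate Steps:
s(o) = o²
(-1711929 - 2651590) + s(-485) = (-1711929 - 2651590) + (-485)² = -4363519 + 235225 = -4128294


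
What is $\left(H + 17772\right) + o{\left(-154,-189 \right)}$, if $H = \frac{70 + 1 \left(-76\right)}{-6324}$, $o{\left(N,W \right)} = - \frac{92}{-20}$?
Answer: $\frac{93682687}{5270} \approx 17777.0$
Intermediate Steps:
$o{\left(N,W \right)} = \frac{23}{5}$ ($o{\left(N,W \right)} = \left(-92\right) \left(- \frac{1}{20}\right) = \frac{23}{5}$)
$H = \frac{1}{1054}$ ($H = \left(70 - 76\right) \left(- \frac{1}{6324}\right) = \left(-6\right) \left(- \frac{1}{6324}\right) = \frac{1}{1054} \approx 0.00094877$)
$\left(H + 17772\right) + o{\left(-154,-189 \right)} = \left(\frac{1}{1054} + 17772\right) + \frac{23}{5} = \frac{18731689}{1054} + \frac{23}{5} = \frac{93682687}{5270}$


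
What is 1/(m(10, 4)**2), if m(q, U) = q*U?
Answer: 1/1600 ≈ 0.00062500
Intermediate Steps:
m(q, U) = U*q
1/(m(10, 4)**2) = 1/((4*10)**2) = 1/(40**2) = 1/1600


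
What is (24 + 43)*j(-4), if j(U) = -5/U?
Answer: 335/4 ≈ 83.750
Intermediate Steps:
(24 + 43)*j(-4) = (24 + 43)*(-5/(-4)) = 67*(-5*(-1/4)) = 67*(5/4) = 335/4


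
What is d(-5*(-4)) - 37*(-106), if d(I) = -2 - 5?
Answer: 3915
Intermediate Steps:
d(I) = -7
d(-5*(-4)) - 37*(-106) = -7 - 37*(-106) = -7 + 3922 = 3915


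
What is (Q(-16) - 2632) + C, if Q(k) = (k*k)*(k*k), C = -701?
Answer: 62203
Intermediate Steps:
Q(k) = k⁴ (Q(k) = k²*k² = k⁴)
(Q(-16) - 2632) + C = ((-16)⁴ - 2632) - 701 = (65536 - 2632) - 701 = 62904 - 701 = 62203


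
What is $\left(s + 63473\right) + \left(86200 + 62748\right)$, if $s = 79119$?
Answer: $291540$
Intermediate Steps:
$\left(s + 63473\right) + \left(86200 + 62748\right) = \left(79119 + 63473\right) + \left(86200 + 62748\right) = 142592 + 148948 = 291540$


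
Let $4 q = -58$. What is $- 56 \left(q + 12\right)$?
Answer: $140$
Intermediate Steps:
$q = - \frac{29}{2}$ ($q = \frac{1}{4} \left(-58\right) = - \frac{29}{2} \approx -14.5$)
$- 56 \left(q + 12\right) = - 56 \left(- \frac{29}{2} + 12\right) = \left(-56\right) \left(- \frac{5}{2}\right) = 140$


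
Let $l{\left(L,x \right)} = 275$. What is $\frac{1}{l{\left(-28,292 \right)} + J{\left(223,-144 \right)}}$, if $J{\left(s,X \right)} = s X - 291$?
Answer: $- \frac{1}{32128} \approx -3.1125 \cdot 10^{-5}$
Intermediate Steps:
$J{\left(s,X \right)} = -291 + X s$ ($J{\left(s,X \right)} = X s - 291 = -291 + X s$)
$\frac{1}{l{\left(-28,292 \right)} + J{\left(223,-144 \right)}} = \frac{1}{275 - 32403} = \frac{1}{-32128} = - \frac{1}{32128}$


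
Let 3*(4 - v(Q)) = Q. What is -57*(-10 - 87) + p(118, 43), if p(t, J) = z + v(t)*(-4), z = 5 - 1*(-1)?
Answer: 17029/3 ≈ 5676.3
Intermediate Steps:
v(Q) = 4 - Q/3
z = 6 (z = 5 + 1 = 6)
p(t, J) = -10 + 4*t/3 (p(t, J) = 6 + (4 - t/3)*(-4) = 6 + (-16 + 4*t/3) = -10 + 4*t/3)
-57*(-10 - 87) + p(118, 43) = -57*(-10 - 87) + (-10 + (4/3)*118) = -57*(-97) + (-10 + 472/3) = 5529 + 442/3 = 17029/3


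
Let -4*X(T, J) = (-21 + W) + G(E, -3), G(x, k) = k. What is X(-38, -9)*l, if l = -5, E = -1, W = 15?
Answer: -45/4 ≈ -11.250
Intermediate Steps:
X(T, J) = 9/4 (X(T, J) = -((-21 + 15) - 3)/4 = -(-6 - 3)/4 = -1/4*(-9) = 9/4)
X(-38, -9)*l = (9/4)*(-5) = -45/4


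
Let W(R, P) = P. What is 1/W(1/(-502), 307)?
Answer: 1/307 ≈ 0.0032573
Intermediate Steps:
1/W(1/(-502), 307) = 1/307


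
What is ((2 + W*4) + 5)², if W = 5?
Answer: 729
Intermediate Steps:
((2 + W*4) + 5)² = ((2 + 5*4) + 5)² = ((2 + 20) + 5)² = (22 + 5)² = 27² = 729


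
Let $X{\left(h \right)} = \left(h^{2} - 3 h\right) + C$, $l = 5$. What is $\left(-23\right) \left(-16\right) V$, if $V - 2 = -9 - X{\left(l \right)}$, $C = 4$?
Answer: $-7728$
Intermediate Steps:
$X{\left(h \right)} = 4 + h^{2} - 3 h$ ($X{\left(h \right)} = \left(h^{2} - 3 h\right) + 4 = 4 + h^{2} - 3 h$)
$V = -21$ ($V = 2 - \left(38 - 15\right) = 2 - 23 = -21$)
$\left(-23\right) \left(-16\right) V = \left(-23\right) \left(-16\right) \left(-21\right) = 368 \left(-21\right) = -7728$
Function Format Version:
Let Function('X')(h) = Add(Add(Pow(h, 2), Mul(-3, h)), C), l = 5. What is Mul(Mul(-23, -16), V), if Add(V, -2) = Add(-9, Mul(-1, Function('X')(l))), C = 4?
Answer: -7728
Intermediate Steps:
Function('X')(h) = Add(4, Pow(h, 2), Mul(-3, h)) (Function('X')(h) = Add(Add(Pow(h, 2), Mul(-3, h)), 4) = Add(4, Pow(h, 2), Mul(-3, h)))
V = -21 (V = Add(2, Add(-9, Mul(-1, Add(4, Pow(5, 2), Mul(-3, 5))))) = Add(2, Add(-9, Mul(-1, Add(4, 25, -15)))) = Add(2, Add(-9, Mul(-1, 14))) = Add(2, Add(-9, -14)) = Add(2, -23) = -21)
Mul(Mul(-23, -16), V) = Mul(Mul(-23, -16), -21) = Mul(368, -21) = -7728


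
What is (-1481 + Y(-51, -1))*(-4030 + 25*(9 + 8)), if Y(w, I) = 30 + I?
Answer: 5234460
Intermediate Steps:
(-1481 + Y(-51, -1))*(-4030 + 25*(9 + 8)) = (-1481 + (30 - 1))*(-4030 + 25*(9 + 8)) = (-1481 + 29)*(-4030 + 25*17) = -1452*(-4030 + 425) = -1452*(-3605) = 5234460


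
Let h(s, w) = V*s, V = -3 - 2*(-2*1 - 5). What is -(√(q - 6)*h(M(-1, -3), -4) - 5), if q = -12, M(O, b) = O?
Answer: 5 + 33*I*√2 ≈ 5.0 + 46.669*I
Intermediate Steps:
V = 11 (V = -3 - 2*(-2 - 5) = -3 - 2*(-7) = -3 - 1*(-14) = -3 + 14 = 11)
h(s, w) = 11*s
-(√(q - 6)*h(M(-1, -3), -4) - 5) = -(√(-12 - 6)*(11*(-1)) - 5) = -(√(-18)*(-11) - 5) = -((3*I*√2)*(-11) - 5) = -(-33*I*√2 - 5) = -(-5 - 33*I*√2) = 5 + 33*I*√2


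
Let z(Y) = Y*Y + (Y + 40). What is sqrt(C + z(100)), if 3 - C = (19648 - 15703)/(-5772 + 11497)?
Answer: sqrt(13296823170)/1145 ≈ 100.71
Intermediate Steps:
z(Y) = 40 + Y + Y**2 (z(Y) = Y**2 + (40 + Y) = 40 + Y + Y**2)
C = 2646/1145 (C = 3 - (19648 - 15703)/(-5772 + 11497) = 3 - 3945/5725 = 3 - 1*789/1145 = 3 - 789/1145 = 2646/1145 ≈ 2.3109)
sqrt(C + z(100)) = sqrt(2646/1145 + (40 + 100 + 100**2)) = sqrt(2646/1145 + (40 + 100 + 10000)) = sqrt(2646/1145 + 10140) = sqrt(11612946/1145) = sqrt(13296823170)/1145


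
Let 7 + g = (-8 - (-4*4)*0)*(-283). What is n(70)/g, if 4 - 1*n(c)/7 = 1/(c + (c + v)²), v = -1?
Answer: 135261/10903567 ≈ 0.012405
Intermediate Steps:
n(c) = 28 - 7/(c + (-1 + c)²) (n(c) = 28 - 7/(c + (c - 1)²) = 28 - 7/(c + (-1 + c)²))
g = 2257 (g = -7 + (-8 - (-4*4)*0)*(-283) = -7 + (-8 - (-16)*0)*(-283) = -7 + (-8 - 1*0)*(-283) = -7 + (-8 + 0)*(-283) = -7 - 8*(-283) = -7 + 2264 = 2257)
n(70)/g = (7*(3 - 4*70 + 4*70²)/(1 + 70² - 1*70))/2257 = (7*(3 - 280 + 4*4900)/(1 + 4900 - 70))*(1/2257) = (7*(3 - 280 + 19600)/4831)*(1/2257) = (7*(1/4831)*19323)*(1/2257) = (135261/4831)*(1/2257) = 135261/10903567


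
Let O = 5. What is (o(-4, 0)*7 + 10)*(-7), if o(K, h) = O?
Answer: -315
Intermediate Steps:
o(K, h) = 5
(o(-4, 0)*7 + 10)*(-7) = (5*7 + 10)*(-7) = (35 + 10)*(-7) = 45*(-7) = -315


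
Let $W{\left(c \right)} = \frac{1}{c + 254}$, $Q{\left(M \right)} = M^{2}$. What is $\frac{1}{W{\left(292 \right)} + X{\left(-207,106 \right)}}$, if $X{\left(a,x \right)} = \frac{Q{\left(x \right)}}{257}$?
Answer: $\frac{140322}{6135113} \approx 0.022872$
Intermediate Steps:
$X{\left(a,x \right)} = \frac{x^{2}}{257}$
$W{\left(c \right)} = \frac{1}{254 + c}$
$\frac{1}{W{\left(292 \right)} + X{\left(-207,106 \right)}} = \frac{1}{\frac{1}{254 + 292} + \frac{106^{2}}{257}} = \frac{1}{\frac{1}{546} + \frac{1}{257} \cdot 11236} = \frac{1}{\frac{1}{546} + \frac{11236}{257}} = \frac{1}{\frac{6135113}{140322}} = \frac{140322}{6135113}$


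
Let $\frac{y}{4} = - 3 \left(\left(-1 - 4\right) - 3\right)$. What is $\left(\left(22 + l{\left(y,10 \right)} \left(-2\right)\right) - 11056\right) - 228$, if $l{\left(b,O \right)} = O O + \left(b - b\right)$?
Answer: $-11462$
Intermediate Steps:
$y = 96$ ($y = 4 \left(- 3 \left(\left(-1 - 4\right) - 3\right)\right) = 4 \left(- 3 \left(-5 - 3\right)\right) = 4 \left(\left(-3\right) \left(-8\right)\right) = 4 \cdot 24 = 96$)
$l{\left(b,O \right)} = O^{2}$ ($l{\left(b,O \right)} = O^{2} + 0 = O^{2}$)
$\left(\left(22 + l{\left(y,10 \right)} \left(-2\right)\right) - 11056\right) - 228 = \left(\left(22 + 10^{2} \left(-2\right)\right) - 11056\right) - 228 = \left(\left(22 + 100 \left(-2\right)\right) - 11056\right) - 228 = \left(\left(22 - 200\right) - 11056\right) - 228 = \left(-178 - 11056\right) - 228 = -11234 - 228 = -11462$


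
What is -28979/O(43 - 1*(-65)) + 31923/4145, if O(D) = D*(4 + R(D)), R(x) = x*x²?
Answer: 4342982579789/563924464560 ≈ 7.7014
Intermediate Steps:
R(x) = x³
O(D) = D*(4 + D³)
-28979/O(43 - 1*(-65)) + 31923/4145 = -28979*1/((4 + (43 - 1*(-65))³)*(43 - 1*(-65))) + 31923/4145 = -28979*1/((4 + (43 + 65)³)*(43 + 65)) + 31923*(1/4145) = -28979*1/(108*(4 + 108³)) + 31923/4145 = -28979*1/(108*(4 + 1259712)) + 31923/4145 = -28979/(108*1259716) + 31923/4145 = -28979/136049328 + 31923/4145 = 4342982579789/563924464560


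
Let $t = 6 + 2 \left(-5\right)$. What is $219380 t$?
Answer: $-877520$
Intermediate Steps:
$t = -4$ ($t = 6 - 10 = -4$)
$219380 t = 219380 \left(-4\right) = -877520$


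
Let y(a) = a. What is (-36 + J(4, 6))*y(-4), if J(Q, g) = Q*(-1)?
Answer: 160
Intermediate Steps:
J(Q, g) = -Q
(-36 + J(4, 6))*y(-4) = (-36 - 1*4)*(-4) = (-36 - 4)*(-4) = -40*(-4) = 160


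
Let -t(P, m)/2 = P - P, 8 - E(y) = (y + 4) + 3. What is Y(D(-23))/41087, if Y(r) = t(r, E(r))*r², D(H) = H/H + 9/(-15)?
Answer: 0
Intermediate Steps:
E(y) = 1 - y (E(y) = 8 - ((y + 4) + 3) = 8 - ((4 + y) + 3) = 8 - (7 + y) = 8 + (-7 - y) = 1 - y)
t(P, m) = 0 (t(P, m) = -2*(P - P) = -2*0 = 0)
D(H) = ⅖ (D(H) = 1 + 9*(-1/15) = 1 - ⅗ = ⅖)
Y(r) = 0 (Y(r) = 0*r² = 0)
Y(D(-23))/41087 = 0/41087 = 0*(1/41087) = 0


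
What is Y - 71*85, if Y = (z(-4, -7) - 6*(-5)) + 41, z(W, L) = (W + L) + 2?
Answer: -5973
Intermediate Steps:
z(W, L) = 2 + L + W (z(W, L) = (L + W) + 2 = 2 + L + W)
Y = 62 (Y = ((2 - 7 - 4) - 6*(-5)) + 41 = (-9 + 30) + 41 = 21 + 41 = 62)
Y - 71*85 = 62 - 71*85 = 62 - 6035 = -5973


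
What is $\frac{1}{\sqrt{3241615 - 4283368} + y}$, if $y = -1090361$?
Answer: $- \frac{1090361}{1188888152074} - \frac{i \sqrt{1041753}}{1188888152074} \approx -9.1713 \cdot 10^{-7} - 8.585 \cdot 10^{-10} i$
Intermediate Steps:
$\frac{1}{\sqrt{3241615 - 4283368} + y} = \frac{1}{\sqrt{3241615 - 4283368} - 1090361} = \frac{1}{\sqrt{-1041753} - 1090361} = \frac{1}{i \sqrt{1041753} - 1090361} = \frac{1}{-1090361 + i \sqrt{1041753}}$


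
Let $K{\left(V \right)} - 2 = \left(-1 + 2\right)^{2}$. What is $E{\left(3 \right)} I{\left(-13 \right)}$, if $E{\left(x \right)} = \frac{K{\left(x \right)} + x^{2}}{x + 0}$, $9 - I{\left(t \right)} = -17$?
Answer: $104$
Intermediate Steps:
$K{\left(V \right)} = 3$ ($K{\left(V \right)} = 2 + \left(-1 + 2\right)^{2} = 2 + 1^{2} = 2 + 1 = 3$)
$I{\left(t \right)} = 26$ ($I{\left(t \right)} = 9 - -17 = 9 + 17 = 26$)
$E{\left(x \right)} = \frac{3 + x^{2}}{x}$ ($E{\left(x \right)} = \frac{3 + x^{2}}{x + 0} = \frac{3 + x^{2}}{x}$)
$E{\left(3 \right)} I{\left(-13 \right)} = \left(3 + \frac{3}{3}\right) 26 = \left(3 + 3 \cdot \frac{1}{3}\right) 26 = \left(3 + 1\right) 26 = 4 \cdot 26 = 104$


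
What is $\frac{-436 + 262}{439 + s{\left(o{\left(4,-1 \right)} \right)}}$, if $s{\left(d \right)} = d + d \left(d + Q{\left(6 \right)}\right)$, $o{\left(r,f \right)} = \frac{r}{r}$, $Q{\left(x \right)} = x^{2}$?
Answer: $- \frac{58}{159} \approx -0.36478$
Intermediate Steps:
$o{\left(r,f \right)} = 1$
$s{\left(d \right)} = d + d \left(36 + d\right)$ ($s{\left(d \right)} = d + d \left(d + 6^{2}\right) = d + d \left(d + 36\right) = d + d \left(36 + d\right)$)
$\frac{-436 + 262}{439 + s{\left(o{\left(4,-1 \right)} \right)}} = \frac{-436 + 262}{439 + 1 \left(37 + 1\right)} = - \frac{174}{439 + 1 \cdot 38} = - \frac{174}{439 + 38} = - \frac{174}{477} = \left(-174\right) \frac{1}{477} = - \frac{58}{159}$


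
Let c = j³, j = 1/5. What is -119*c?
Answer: -119/125 ≈ -0.95200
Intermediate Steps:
j = ⅕ ≈ 0.20000
c = 1/125 (c = (⅕)³ = 1/125 ≈ 0.0080000)
-119*c = -119*1/125 = -119/125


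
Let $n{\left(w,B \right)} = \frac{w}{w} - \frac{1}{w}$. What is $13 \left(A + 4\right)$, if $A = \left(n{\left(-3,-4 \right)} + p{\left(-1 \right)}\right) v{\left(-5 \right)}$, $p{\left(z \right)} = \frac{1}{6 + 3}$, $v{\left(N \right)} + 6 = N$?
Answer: $- \frac{1391}{9} \approx -154.56$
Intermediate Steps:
$v{\left(N \right)} = -6 + N$
$p{\left(z \right)} = \frac{1}{9}$
$n{\left(w,B \right)} = 1 - \frac{1}{w}$
$A = - \frac{143}{9}$ ($A = \left(\frac{-1 - 3}{-3} + \frac{1}{9}\right) \left(-6 - 5\right) = \left(\left(- \frac{1}{3}\right) \left(-4\right) + \frac{1}{9}\right) \left(-11\right) = \left(\frac{4}{3} + \frac{1}{9}\right) \left(-11\right) = \frac{13}{9} \left(-11\right) = - \frac{143}{9} \approx -15.889$)
$13 \left(A + 4\right) = 13 \left(- \frac{143}{9} + 4\right) = 13 \left(- \frac{107}{9}\right) = - \frac{1391}{9}$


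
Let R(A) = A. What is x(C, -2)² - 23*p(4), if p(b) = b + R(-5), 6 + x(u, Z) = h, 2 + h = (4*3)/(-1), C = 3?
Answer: 423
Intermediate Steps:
h = -14 (h = -2 + (4*3)/(-1) = -2 + 12*(-1) = -2 - 12 = -14)
x(u, Z) = -20 (x(u, Z) = -6 - 14 = -20)
p(b) = -5 + b (p(b) = b - 5 = -5 + b)
x(C, -2)² - 23*p(4) = (-20)² - 23*(-5 + 4) = 400 - 23*(-1) = 400 + 23 = 423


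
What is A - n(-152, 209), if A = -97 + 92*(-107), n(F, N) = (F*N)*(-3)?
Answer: -105245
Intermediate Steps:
n(F, N) = -3*F*N
A = -9941 (A = -97 - 9844 = -9941)
A - n(-152, 209) = -9941 - (-3)*(-152)*209 = -9941 - 1*95304 = -9941 - 95304 = -105245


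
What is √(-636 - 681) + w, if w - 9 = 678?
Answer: 687 + I*√1317 ≈ 687.0 + 36.29*I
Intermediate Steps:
w = 687 (w = 9 + 678 = 687)
√(-636 - 681) + w = √(-636 - 681) + 687 = √(-1317) + 687 = I*√1317 + 687 = 687 + I*√1317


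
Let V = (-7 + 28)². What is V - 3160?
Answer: -2719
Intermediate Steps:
V = 441 (V = 21² = 441)
V - 3160 = 441 - 3160 = -2719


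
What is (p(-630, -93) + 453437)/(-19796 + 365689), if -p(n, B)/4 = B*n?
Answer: 219077/345893 ≈ 0.63337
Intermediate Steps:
p(n, B) = -4*B*n
(p(-630, -93) + 453437)/(-19796 + 365689) = (-4*(-93)*(-630) + 453437)/(-19796 + 365689) = (-234360 + 453437)/345893 = 219077*(1/345893) = 219077/345893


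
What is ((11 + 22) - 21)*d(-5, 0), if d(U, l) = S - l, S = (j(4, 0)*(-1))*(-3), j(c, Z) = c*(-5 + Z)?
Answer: -720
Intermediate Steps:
S = -60 (S = ((4*(-5 + 0))*(-1))*(-3) = ((4*(-5))*(-1))*(-3) = -20*(-1)*(-3) = 20*(-3) = -60)
d(U, l) = -60 - l
((11 + 22) - 21)*d(-5, 0) = ((11 + 22) - 21)*(-60 - 1*0) = (33 - 21)*(-60 + 0) = 12*(-60) = -720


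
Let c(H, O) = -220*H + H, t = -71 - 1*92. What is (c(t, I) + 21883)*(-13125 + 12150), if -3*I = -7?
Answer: -56140500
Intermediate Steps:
I = 7/3 (I = -⅓*(-7) = 7/3 ≈ 2.3333)
t = -163 (t = -71 - 92 = -163)
c(H, O) = -219*H
(c(t, I) + 21883)*(-13125 + 12150) = (-219*(-163) + 21883)*(-13125 + 12150) = (35697 + 21883)*(-975) = 57580*(-975) = -56140500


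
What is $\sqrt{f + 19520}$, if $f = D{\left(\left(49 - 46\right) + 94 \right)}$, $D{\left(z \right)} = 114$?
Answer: $\sqrt{19634} \approx 140.12$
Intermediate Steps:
$f = 114$
$\sqrt{f + 19520} = \sqrt{114 + 19520} = \sqrt{19634}$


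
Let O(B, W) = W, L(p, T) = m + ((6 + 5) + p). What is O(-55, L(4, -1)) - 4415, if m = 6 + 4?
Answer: -4390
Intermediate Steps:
m = 10
L(p, T) = 21 + p (L(p, T) = 10 + ((6 + 5) + p) = 10 + (11 + p) = 21 + p)
O(-55, L(4, -1)) - 4415 = (21 + 4) - 4415 = 25 - 4415 = -4390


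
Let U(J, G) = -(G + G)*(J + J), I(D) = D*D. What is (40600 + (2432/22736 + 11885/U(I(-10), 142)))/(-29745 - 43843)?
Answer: -655386285003/1187898705280 ≈ -0.55172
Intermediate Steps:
I(D) = D²
U(J, G) = -4*G*J (U(J, G) = -2*G*2*J = -4*G*J)
(40600 + (2432/22736 + 11885/U(I(-10), 142)))/(-29745 - 43843) = (40600 + (2432/22736 + 11885/((-4*142*(-10)²))))/(-29745 - 43843) = (40600 + (2432*(1/22736) + 11885/((-4*142*100))))/(-73588) = (40600 + (152/1421 + 11885/(-56800)))*(-1/73588) = (40600 + (152/1421 + 11885*(-1/56800)))*(-1/73588) = (40600 + (152/1421 - 2377/11360))*(-1/73588) = (40600 - 1650997/16142560)*(-1/73588) = (655386285003/16142560)*(-1/73588) = -655386285003/1187898705280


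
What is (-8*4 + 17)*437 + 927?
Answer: -5628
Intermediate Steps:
(-8*4 + 17)*437 + 927 = (-32 + 17)*437 + 927 = -15*437 + 927 = -6555 + 927 = -5628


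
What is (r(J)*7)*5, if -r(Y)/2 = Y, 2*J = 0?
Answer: 0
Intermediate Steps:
J = 0 (J = (½)*0 = 0)
r(Y) = -2*Y
(r(J)*7)*5 = (-2*0*7)*5 = (0*7)*5 = 0*5 = 0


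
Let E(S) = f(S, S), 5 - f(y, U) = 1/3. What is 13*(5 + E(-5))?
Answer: 377/3 ≈ 125.67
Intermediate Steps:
f(y, U) = 14/3 (f(y, U) = 5 - 1/3 = 14/3)
E(S) = 14/3
13*(5 + E(-5)) = 13*(5 + 14/3) = 13*(29/3) = 377/3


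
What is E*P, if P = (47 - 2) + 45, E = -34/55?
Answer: -612/11 ≈ -55.636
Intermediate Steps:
E = -34/55 (E = -34*1/55 = -34/55 ≈ -0.61818)
P = 90 (P = 45 + 45 = 90)
E*P = -34/55*90 = -612/11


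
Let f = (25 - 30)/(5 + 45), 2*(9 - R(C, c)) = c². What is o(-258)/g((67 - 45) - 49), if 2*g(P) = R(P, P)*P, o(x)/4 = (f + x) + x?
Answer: -41288/95985 ≈ -0.43015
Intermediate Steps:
R(C, c) = 9 - c²/2
f = -⅒ (f = -5/50 = -5*1/50 = -⅒ ≈ -0.10000)
o(x) = -⅖ + 8*x (o(x) = 4*((-⅒ + x) + x) = 4*(-⅒ + 2*x) = -⅖ + 8*x)
g(P) = P*(9 - P²/2)/2 (g(P) = ((9 - P²/2)*P)/2 = (P*(9 - P²/2))/2 = P*(9 - P²/2)/2)
o(-258)/g((67 - 45) - 49) = (-⅖ + 8*(-258))/((((67 - 45) - 49)*(18 - ((67 - 45) - 49)²)/4)) = (-⅖ - 2064)/(((22 - 49)*(18 - (22 - 49)²)/4)) = -10322*(-4/(27*(18 - 1*(-27)²)))/5 = -10322*(-4/(27*(18 - 1*729)))/5 = -10322*(-4/(27*(18 - 729)))/5 = -10322/(5*((¼)*(-27)*(-711))) = -10322/(5*19197/4) = -10322/5*4/19197 = -41288/95985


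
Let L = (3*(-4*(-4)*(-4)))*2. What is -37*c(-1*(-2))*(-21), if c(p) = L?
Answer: -298368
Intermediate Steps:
L = -384 (L = (3*(16*(-4)))*2 = (3*(-64))*2 = -192*2 = -384)
c(p) = -384
-37*c(-1*(-2))*(-21) = -37*(-384)*(-21) = 14208*(-21) = -298368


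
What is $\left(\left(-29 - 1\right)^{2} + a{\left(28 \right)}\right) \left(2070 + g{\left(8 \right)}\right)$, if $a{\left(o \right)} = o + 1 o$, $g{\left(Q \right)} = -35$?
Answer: $1945460$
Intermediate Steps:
$a{\left(o \right)} = 2 o$ ($a{\left(o \right)} = o + o = 2 o$)
$\left(\left(-29 - 1\right)^{2} + a{\left(28 \right)}\right) \left(2070 + g{\left(8 \right)}\right) = \left(\left(-29 - 1\right)^{2} + 2 \cdot 28\right) \left(2070 - 35\right) = \left(\left(-30\right)^{2} + 56\right) 2035 = \left(900 + 56\right) 2035 = 956 \cdot 2035 = 1945460$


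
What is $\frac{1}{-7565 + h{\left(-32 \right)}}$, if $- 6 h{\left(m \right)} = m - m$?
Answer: $- \frac{1}{7565} \approx -0.00013219$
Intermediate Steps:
$h{\left(m \right)} = 0$ ($h{\left(m \right)} = - \frac{m - m}{6} = \left(- \frac{1}{6}\right) 0 = 0$)
$\frac{1}{-7565 + h{\left(-32 \right)}} = \frac{1}{-7565 + 0} = \frac{1}{-7565} = - \frac{1}{7565}$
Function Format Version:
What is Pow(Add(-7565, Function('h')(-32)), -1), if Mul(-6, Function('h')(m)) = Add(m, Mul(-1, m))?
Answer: Rational(-1, 7565) ≈ -0.00013219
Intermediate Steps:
Function('h')(m) = 0 (Function('h')(m) = Mul(Rational(-1, 6), Add(m, Mul(-1, m))) = Mul(Rational(-1, 6), 0) = 0)
Pow(Add(-7565, Function('h')(-32)), -1) = Pow(Add(-7565, 0), -1) = Pow(-7565, -1) = Rational(-1, 7565)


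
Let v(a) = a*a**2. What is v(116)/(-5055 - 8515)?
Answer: -780448/6785 ≈ -115.03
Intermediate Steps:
v(a) = a**3
v(116)/(-5055 - 8515) = 116**3/(-5055 - 8515) = 1560896/(-13570) = 1560896*(-1/13570) = -780448/6785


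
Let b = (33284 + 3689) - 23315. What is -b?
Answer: -13658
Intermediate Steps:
b = 13658 (b = 36973 - 23315 = 13658)
-b = -1*13658 = -13658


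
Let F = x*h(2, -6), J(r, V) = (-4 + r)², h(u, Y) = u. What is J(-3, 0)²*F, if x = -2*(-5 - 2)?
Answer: 67228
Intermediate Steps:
x = 14 (x = -2*(-7) = 14)
F = 28 (F = 14*2 = 28)
J(-3, 0)²*F = ((-4 - 3)²)²*28 = ((-7)²)²*28 = 49²*28 = 2401*28 = 67228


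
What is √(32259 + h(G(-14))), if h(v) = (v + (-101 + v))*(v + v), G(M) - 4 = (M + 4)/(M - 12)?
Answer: 3*√590565/13 ≈ 177.34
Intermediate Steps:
G(M) = 4 + (4 + M)/(-12 + M) (G(M) = 4 + (M + 4)/(M - 12) = 4 + (4 + M)/(-12 + M))
h(v) = 2*v*(-101 + 2*v) (h(v) = (-101 + 2*v)*(2*v) = 2*v*(-101 + 2*v))
√(32259 + h(G(-14))) = √(32259 + 2*((-44 + 5*(-14))/(-12 - 14))*(-101 + 2*((-44 + 5*(-14))/(-12 - 14)))) = √(32259 + 2*((-44 - 70)/(-26))*(-101 + 2*((-44 - 70)/(-26)))) = √(32259 + 2*(-1/26*(-114))*(-101 + 2*(-1/26*(-114)))) = √(32259 + 2*(57/13)*(-101 + 2*(57/13))) = √(32259 + 2*(57/13)*(-101 + 114/13)) = √(32259 + 2*(57/13)*(-1199/13)) = √(32259 - 136686/169) = √(5315085/169) = 3*√590565/13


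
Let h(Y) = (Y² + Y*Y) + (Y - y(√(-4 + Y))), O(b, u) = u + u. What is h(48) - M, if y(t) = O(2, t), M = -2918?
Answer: 7574 - 4*√11 ≈ 7560.7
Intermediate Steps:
O(b, u) = 2*u
y(t) = 2*t
h(Y) = Y - 2*√(-4 + Y) + 2*Y² (h(Y) = (Y² + Y*Y) + (Y - 2*√(-4 + Y)) = (Y² + Y²) + (Y - 2*√(-4 + Y)) = 2*Y² + (Y - 2*√(-4 + Y)) = Y - 2*√(-4 + Y) + 2*Y²)
h(48) - M = (48 - 2*√(-4 + 48) + 2*48²) - 1*(-2918) = (48 - 4*√11 + 2*2304) + 2918 = (48 - 4*√11 + 4608) + 2918 = (4656 - 4*√11) + 2918 = 7574 - 4*√11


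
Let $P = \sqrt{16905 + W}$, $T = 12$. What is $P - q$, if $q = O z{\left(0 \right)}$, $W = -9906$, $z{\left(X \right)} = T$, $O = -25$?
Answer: $300 + \sqrt{6999} \approx 383.66$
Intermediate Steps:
$z{\left(X \right)} = 12$
$P = \sqrt{6999}$ ($P = \sqrt{16905 - 9906} = \sqrt{6999} \approx 83.66$)
$q = -300$ ($q = \left(-25\right) 12 = -300$)
$P - q = \sqrt{6999} - -300 = \sqrt{6999} + 300 = 300 + \sqrt{6999}$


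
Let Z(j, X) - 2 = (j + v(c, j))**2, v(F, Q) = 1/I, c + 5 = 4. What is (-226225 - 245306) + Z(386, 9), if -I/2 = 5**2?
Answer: -806371099/2500 ≈ -3.2255e+5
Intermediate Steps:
c = -1 (c = -5 + 4 = -1)
I = -50 (I = -2*5**2 = -2*25 = -50)
v(F, Q) = -1/50 (v(F, Q) = 1/(-50) = -1/50)
Z(j, X) = 2 + (-1/50 + j)**2 (Z(j, X) = 2 + (j - 1/50)**2 = 2 + (-1/50 + j)**2)
(-226225 - 245306) + Z(386, 9) = (-226225 - 245306) + (2 + (-1 + 50*386)**2/2500) = -471531 + (2 + (-1 + 19300)**2/2500) = -471531 + (2 + (1/2500)*19299**2) = -471531 + (2 + (1/2500)*372451401) = -471531 + (2 + 372451401/2500) = -471531 + 372456401/2500 = -806371099/2500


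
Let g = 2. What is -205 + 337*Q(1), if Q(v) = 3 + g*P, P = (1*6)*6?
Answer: 25070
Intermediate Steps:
P = 36 (P = 6*6 = 36)
Q(v) = 75 (Q(v) = 3 + 2*36 = 3 + 72 = 75)
-205 + 337*Q(1) = -205 + 337*75 = -205 + 25275 = 25070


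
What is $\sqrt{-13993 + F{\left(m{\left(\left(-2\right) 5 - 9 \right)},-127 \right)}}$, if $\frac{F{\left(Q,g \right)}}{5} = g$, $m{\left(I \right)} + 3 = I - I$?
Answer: $2 i \sqrt{3657} \approx 120.95 i$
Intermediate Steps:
$m{\left(I \right)} = -3$ ($m{\left(I \right)} = -3 + \left(I - I\right) = -3 + 0 = -3$)
$F{\left(Q,g \right)} = 5 g$
$\sqrt{-13993 + F{\left(m{\left(\left(-2\right) 5 - 9 \right)},-127 \right)}} = \sqrt{-13993 + 5 \left(-127\right)} = \sqrt{-13993 - 635} = \sqrt{-14628} = 2 i \sqrt{3657}$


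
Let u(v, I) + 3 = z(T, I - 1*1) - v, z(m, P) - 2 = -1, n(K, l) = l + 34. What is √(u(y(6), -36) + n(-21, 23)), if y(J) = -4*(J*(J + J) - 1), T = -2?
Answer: √339 ≈ 18.412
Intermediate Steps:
n(K, l) = 34 + l
z(m, P) = 1 (z(m, P) = 2 - 1 = 1)
y(J) = 4 - 8*J² (y(J) = -4*(J*(2*J) - 1) = -4*(2*J² - 1) = -4*(-1 + 2*J²) = 4 - 8*J²)
u(v, I) = -2 - v (u(v, I) = -3 + (1 - v) = -2 - v)
√(u(y(6), -36) + n(-21, 23)) = √((-2 - (4 - 8*6²)) + (34 + 23)) = √((-2 - (4 - 8*36)) + 57) = √((-2 - (4 - 288)) + 57) = √((-2 - 1*(-284)) + 57) = √((-2 + 284) + 57) = √(282 + 57) = √339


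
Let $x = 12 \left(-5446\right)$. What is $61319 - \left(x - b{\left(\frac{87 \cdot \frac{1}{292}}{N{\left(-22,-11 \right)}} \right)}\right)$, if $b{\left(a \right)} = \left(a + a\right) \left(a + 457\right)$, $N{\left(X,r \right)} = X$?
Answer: $\frac{2613459822601}{20633888} \approx 1.2666 \cdot 10^{5}$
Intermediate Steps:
$x = -65352$
$b{\left(a \right)} = 2 a \left(457 + a\right)$
$61319 - \left(x - b{\left(\frac{87 \cdot \frac{1}{292}}{N{\left(-22,-11 \right)}} \right)}\right) = 61319 + \left(2 \frac{87 \cdot \frac{1}{292}}{-22} \left(457 + \frac{87 \cdot \frac{1}{292}}{-22}\right) - -65352\right) = 61319 + \left(2 \cdot 87 \cdot \frac{1}{292} \left(- \frac{1}{22}\right) \left(457 + 87 \cdot \frac{1}{292} \left(- \frac{1}{22}\right)\right) + 65352\right) = 61319 + \left(2 \cdot \frac{87}{292} \left(- \frac{1}{22}\right) \left(457 + \frac{87}{292} \left(- \frac{1}{22}\right)\right) + 65352\right) = 61319 + \left(2 \left(- \frac{87}{6424}\right) \left(457 - \frac{87}{6424}\right) + 65352\right) = 61319 + \left(2 \left(- \frac{87}{6424}\right) \frac{2935681}{6424} + 65352\right) = 61319 + \left(- \frac{255404247}{20633888} + 65352\right) = 61319 + \frac{1348210444329}{20633888} = \frac{2613459822601}{20633888}$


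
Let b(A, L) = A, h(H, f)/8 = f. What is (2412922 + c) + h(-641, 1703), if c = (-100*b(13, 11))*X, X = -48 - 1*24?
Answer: 2520146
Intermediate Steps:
h(H, f) = 8*f
X = -72 (X = -48 - 24 = -72)
c = 93600 (c = -100*13*(-72) = -1300*(-72) = 93600)
(2412922 + c) + h(-641, 1703) = (2412922 + 93600) + 8*1703 = 2506522 + 13624 = 2520146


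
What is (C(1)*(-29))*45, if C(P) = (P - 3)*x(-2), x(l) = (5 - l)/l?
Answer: -9135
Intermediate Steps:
x(l) = (5 - l)/l
C(P) = 21/2 - 7*P/2 (C(P) = (P - 3)*((5 - 1*(-2))/(-2)) = (-3 + P)*(-(5 + 2)/2) = (-3 + P)*(-1/2*7) = (-3 + P)*(-7/2) = 21/2 - 7*P/2)
(C(1)*(-29))*45 = ((21/2 - 7/2*1)*(-29))*45 = ((21/2 - 7/2)*(-29))*45 = (7*(-29))*45 = -203*45 = -9135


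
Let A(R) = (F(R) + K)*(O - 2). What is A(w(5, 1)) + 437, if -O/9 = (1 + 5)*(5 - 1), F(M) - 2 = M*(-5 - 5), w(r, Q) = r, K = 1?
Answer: 10683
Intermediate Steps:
F(M) = 2 - 10*M (F(M) = 2 + M*(-5 - 5) = 2 + M*(-10) = 2 - 10*M)
O = -216 (O = -9*(1 + 5)*(5 - 1) = -54*4 = -9*24 = -216)
A(R) = -654 + 2180*R (A(R) = ((2 - 10*R) + 1)*(-216 - 2) = (3 - 10*R)*(-218) = -654 + 2180*R)
A(w(5, 1)) + 437 = (-654 + 2180*5) + 437 = (-654 + 10900) + 437 = 10246 + 437 = 10683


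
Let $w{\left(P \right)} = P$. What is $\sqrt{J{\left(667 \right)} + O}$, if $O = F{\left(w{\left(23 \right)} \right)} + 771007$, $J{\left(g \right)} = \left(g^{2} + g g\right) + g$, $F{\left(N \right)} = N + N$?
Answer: $\sqrt{1661498} \approx 1289.0$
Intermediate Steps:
$F{\left(N \right)} = 2 N$
$J{\left(g \right)} = g + 2 g^{2}$ ($J{\left(g \right)} = \left(g^{2} + g^{2}\right) + g = 2 g^{2} + g = g + 2 g^{2}$)
$O = 771053$ ($O = 2 \cdot 23 + 771007 = 46 + 771007 = 771053$)
$\sqrt{J{\left(667 \right)} + O} = \sqrt{667 \left(1 + 2 \cdot 667\right) + 771053} = \sqrt{667 \left(1 + 1334\right) + 771053} = \sqrt{667 \cdot 1335 + 771053} = \sqrt{890445 + 771053} = \sqrt{1661498}$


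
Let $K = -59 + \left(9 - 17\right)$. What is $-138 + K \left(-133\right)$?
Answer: $8773$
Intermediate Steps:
$K = -67$ ($K = -59 - 8 = -67$)
$-138 + K \left(-133\right) = -138 - -8911 = -138 + 8911 = 8773$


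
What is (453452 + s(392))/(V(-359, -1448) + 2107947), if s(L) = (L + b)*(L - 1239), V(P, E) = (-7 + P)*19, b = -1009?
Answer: 976051/2100993 ≈ 0.46457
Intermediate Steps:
V(P, E) = -133 + 19*P
s(L) = (-1239 + L)*(-1009 + L) (s(L) = (L - 1009)*(L - 1239) = (-1009 + L)*(-1239 + L) = (-1239 + L)*(-1009 + L))
(453452 + s(392))/(V(-359, -1448) + 2107947) = (453452 + (1250151 + 392**2 - 2248*392))/((-133 + 19*(-359)) + 2107947) = (453452 + (1250151 + 153664 - 881216))/((-133 - 6821) + 2107947) = (453452 + 522599)/(-6954 + 2107947) = 976051/2100993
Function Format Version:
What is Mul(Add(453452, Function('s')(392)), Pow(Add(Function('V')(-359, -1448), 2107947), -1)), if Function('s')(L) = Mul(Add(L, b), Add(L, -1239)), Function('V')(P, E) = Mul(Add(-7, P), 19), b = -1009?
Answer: Rational(976051, 2100993) ≈ 0.46457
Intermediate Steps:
Function('V')(P, E) = Add(-133, Mul(19, P))
Function('s')(L) = Mul(Add(-1239, L), Add(-1009, L)) (Function('s')(L) = Mul(Add(L, -1009), Add(L, -1239)) = Mul(Add(-1009, L), Add(-1239, L)) = Mul(Add(-1239, L), Add(-1009, L)))
Mul(Add(453452, Function('s')(392)), Pow(Add(Function('V')(-359, -1448), 2107947), -1)) = Mul(Add(453452, Add(1250151, Pow(392, 2), Mul(-2248, 392))), Pow(Add(Add(-133, Mul(19, -359)), 2107947), -1)) = Mul(Add(453452, Add(1250151, 153664, -881216)), Pow(Add(Add(-133, -6821), 2107947), -1)) = Mul(Add(453452, 522599), Pow(Add(-6954, 2107947), -1)) = Mul(976051, Pow(2100993, -1)) = Mul(976051, Rational(1, 2100993)) = Rational(976051, 2100993)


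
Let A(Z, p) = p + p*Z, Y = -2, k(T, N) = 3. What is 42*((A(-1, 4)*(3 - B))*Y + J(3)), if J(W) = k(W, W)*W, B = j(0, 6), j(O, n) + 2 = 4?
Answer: 378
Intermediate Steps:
j(O, n) = 2 (j(O, n) = -2 + 4 = 2)
B = 2
A(Z, p) = p + Z*p
J(W) = 3*W
42*((A(-1, 4)*(3 - B))*Y + J(3)) = 42*(((4*(1 - 1))*(3 - 1*2))*(-2) + 3*3) = 42*(((4*0)*(3 - 2))*(-2) + 9) = 42*((0*1)*(-2) + 9) = 42*(0*(-2) + 9) = 42*(0 + 9) = 42*9 = 378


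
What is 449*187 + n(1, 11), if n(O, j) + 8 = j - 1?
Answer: 83965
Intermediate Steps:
n(O, j) = -9 + j (n(O, j) = -8 + (j - 1) = -8 + (-1 + j) = -9 + j)
449*187 + n(1, 11) = 449*187 + (-9 + 11) = 83963 + 2 = 83965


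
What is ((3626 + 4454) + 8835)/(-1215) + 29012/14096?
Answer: -10159213/856332 ≈ -11.864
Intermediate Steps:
((3626 + 4454) + 8835)/(-1215) + 29012/14096 = (8080 + 8835)*(-1/1215) + 29012*(1/14096) = 16915*(-1/1215) + 7253/3524 = -3383/243 + 7253/3524 = -10159213/856332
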